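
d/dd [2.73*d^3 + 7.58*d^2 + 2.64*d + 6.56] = 8.19*d^2 + 15.16*d + 2.64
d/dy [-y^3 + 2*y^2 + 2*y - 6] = -3*y^2 + 4*y + 2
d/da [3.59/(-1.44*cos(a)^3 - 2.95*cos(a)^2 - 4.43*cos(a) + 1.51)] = (15.5088*sin(a)^2 - 21.181*cos(a) - 31.4125)*sin(a)/(1.44*cos(a)^3 + 2.95*cos(a)^2 + 4.43*cos(a) - 1.51)^2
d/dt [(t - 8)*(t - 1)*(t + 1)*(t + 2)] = 4*t^3 - 18*t^2 - 34*t + 6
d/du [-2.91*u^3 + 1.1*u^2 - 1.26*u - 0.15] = -8.73*u^2 + 2.2*u - 1.26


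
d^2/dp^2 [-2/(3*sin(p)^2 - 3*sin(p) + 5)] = 6*(12*sin(p)^4 - 9*sin(p)^3 - 35*sin(p)^2 + 23*sin(p) + 4)/(3*sin(p)^2 - 3*sin(p) + 5)^3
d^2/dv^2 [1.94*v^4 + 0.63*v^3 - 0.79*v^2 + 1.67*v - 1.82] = 23.28*v^2 + 3.78*v - 1.58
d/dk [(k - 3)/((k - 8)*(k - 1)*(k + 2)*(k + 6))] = (-3*k^4 + 14*k^3 + 43*k^2 - 312*k - 36)/(k^8 - 2*k^7 - 103*k^6 + 16*k^5 + 2984*k^4 + 4384*k^3 - 8048*k^2 - 8448*k + 9216)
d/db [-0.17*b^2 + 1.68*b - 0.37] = 1.68 - 0.34*b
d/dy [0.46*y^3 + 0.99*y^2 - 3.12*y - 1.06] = 1.38*y^2 + 1.98*y - 3.12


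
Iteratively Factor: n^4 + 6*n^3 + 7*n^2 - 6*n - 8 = (n + 2)*(n^3 + 4*n^2 - n - 4) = (n + 1)*(n + 2)*(n^2 + 3*n - 4) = (n - 1)*(n + 1)*(n + 2)*(n + 4)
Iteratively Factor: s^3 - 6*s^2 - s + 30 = (s - 5)*(s^2 - s - 6) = (s - 5)*(s + 2)*(s - 3)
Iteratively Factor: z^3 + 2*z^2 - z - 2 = (z + 2)*(z^2 - 1) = (z - 1)*(z + 2)*(z + 1)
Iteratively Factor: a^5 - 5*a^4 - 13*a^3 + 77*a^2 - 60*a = (a - 5)*(a^4 - 13*a^2 + 12*a) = (a - 5)*(a - 1)*(a^3 + a^2 - 12*a) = a*(a - 5)*(a - 1)*(a^2 + a - 12) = a*(a - 5)*(a - 1)*(a + 4)*(a - 3)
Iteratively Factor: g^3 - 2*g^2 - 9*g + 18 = (g - 2)*(g^2 - 9) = (g - 3)*(g - 2)*(g + 3)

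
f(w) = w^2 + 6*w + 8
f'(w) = 2*w + 6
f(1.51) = 19.34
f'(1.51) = 9.02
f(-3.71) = -0.50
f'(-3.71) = -1.42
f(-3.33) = -0.89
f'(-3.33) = -0.66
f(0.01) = 8.06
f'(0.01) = 6.02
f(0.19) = 9.18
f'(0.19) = 6.38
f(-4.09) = 0.19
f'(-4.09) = -2.18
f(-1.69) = 0.72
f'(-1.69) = 2.62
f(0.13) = 8.80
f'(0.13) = 6.26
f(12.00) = 224.00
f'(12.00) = 30.00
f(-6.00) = 8.00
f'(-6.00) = -6.00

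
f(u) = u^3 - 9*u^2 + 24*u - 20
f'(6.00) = 24.00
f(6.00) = 16.00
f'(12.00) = 240.00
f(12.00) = 700.00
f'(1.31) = 5.57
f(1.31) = -1.76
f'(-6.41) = 262.64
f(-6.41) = -807.01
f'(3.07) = -2.99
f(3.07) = -2.21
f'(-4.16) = 150.80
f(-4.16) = -347.58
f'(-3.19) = 111.95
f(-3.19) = -220.61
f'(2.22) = -1.17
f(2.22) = -0.13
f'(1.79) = 1.39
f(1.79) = -0.14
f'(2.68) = -2.69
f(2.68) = -1.07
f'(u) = 3*u^2 - 18*u + 24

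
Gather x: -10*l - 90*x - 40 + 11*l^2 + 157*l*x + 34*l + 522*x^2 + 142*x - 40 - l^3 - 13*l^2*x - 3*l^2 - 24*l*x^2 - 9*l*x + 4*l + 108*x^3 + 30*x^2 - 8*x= -l^3 + 8*l^2 + 28*l + 108*x^3 + x^2*(552 - 24*l) + x*(-13*l^2 + 148*l + 44) - 80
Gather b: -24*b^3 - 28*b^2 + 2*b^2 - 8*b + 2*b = -24*b^3 - 26*b^2 - 6*b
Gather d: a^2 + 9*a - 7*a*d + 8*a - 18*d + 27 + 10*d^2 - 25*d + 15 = a^2 + 17*a + 10*d^2 + d*(-7*a - 43) + 42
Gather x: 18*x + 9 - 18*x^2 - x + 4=-18*x^2 + 17*x + 13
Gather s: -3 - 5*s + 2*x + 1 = -5*s + 2*x - 2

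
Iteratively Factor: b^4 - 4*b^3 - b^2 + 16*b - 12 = (b - 1)*(b^3 - 3*b^2 - 4*b + 12) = (b - 2)*(b - 1)*(b^2 - b - 6) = (b - 3)*(b - 2)*(b - 1)*(b + 2)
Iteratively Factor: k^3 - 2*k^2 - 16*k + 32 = (k - 2)*(k^2 - 16) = (k - 4)*(k - 2)*(k + 4)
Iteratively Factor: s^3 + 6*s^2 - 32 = (s - 2)*(s^2 + 8*s + 16) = (s - 2)*(s + 4)*(s + 4)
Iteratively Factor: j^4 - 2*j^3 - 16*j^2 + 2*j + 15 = (j - 5)*(j^3 + 3*j^2 - j - 3) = (j - 5)*(j + 3)*(j^2 - 1) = (j - 5)*(j + 1)*(j + 3)*(j - 1)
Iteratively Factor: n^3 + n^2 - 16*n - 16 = (n + 4)*(n^2 - 3*n - 4) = (n + 1)*(n + 4)*(n - 4)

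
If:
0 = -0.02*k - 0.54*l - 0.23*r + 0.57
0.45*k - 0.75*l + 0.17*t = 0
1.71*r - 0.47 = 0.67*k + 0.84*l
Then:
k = 1.00971733507329 - 0.294894321068208*t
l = 0.049730074025742*t + 0.605830401043973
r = 0.96807494232517 - 0.0911145806632023*t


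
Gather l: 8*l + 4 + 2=8*l + 6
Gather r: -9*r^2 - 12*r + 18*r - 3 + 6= -9*r^2 + 6*r + 3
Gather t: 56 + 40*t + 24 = 40*t + 80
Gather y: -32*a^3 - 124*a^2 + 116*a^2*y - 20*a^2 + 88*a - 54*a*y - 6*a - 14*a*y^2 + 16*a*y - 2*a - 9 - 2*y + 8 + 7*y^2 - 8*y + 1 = -32*a^3 - 144*a^2 + 80*a + y^2*(7 - 14*a) + y*(116*a^2 - 38*a - 10)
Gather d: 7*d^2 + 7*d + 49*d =7*d^2 + 56*d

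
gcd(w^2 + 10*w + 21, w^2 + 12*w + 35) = w + 7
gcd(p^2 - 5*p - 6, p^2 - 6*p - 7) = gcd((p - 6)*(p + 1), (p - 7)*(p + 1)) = p + 1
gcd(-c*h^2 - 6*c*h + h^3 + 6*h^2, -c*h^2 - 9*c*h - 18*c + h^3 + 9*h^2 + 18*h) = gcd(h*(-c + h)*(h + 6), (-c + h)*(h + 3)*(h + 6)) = c*h + 6*c - h^2 - 6*h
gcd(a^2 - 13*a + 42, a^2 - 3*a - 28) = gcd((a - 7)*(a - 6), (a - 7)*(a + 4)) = a - 7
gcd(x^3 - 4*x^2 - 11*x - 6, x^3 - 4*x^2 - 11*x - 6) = x^3 - 4*x^2 - 11*x - 6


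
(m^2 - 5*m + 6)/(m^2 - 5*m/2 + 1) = 2*(m - 3)/(2*m - 1)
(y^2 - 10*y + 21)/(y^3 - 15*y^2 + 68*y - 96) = (y - 7)/(y^2 - 12*y + 32)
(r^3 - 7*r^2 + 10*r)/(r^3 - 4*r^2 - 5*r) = (r - 2)/(r + 1)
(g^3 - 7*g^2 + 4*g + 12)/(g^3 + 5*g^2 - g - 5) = (g^2 - 8*g + 12)/(g^2 + 4*g - 5)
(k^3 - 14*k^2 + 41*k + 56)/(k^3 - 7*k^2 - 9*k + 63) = (k^2 - 7*k - 8)/(k^2 - 9)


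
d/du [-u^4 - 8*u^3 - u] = -4*u^3 - 24*u^2 - 1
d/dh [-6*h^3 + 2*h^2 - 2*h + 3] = -18*h^2 + 4*h - 2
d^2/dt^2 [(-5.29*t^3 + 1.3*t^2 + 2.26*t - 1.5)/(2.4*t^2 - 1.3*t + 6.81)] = (2.8421709430404e-14*t^4 + 189.18652*t^3 + 101.67102*t^2 - 1665.522054*t + 204.55542)/(13.824*t^6 - 22.464*t^5 + 129.8448*t^4 - 129.6802*t^3 + 368.43462*t^2 - 180.86679*t + 315.821241)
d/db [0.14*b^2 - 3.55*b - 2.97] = 0.28*b - 3.55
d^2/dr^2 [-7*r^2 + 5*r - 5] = -14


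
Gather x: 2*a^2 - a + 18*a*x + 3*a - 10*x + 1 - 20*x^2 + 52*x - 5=2*a^2 + 2*a - 20*x^2 + x*(18*a + 42) - 4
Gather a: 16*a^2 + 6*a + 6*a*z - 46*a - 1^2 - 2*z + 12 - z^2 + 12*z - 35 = 16*a^2 + a*(6*z - 40) - z^2 + 10*z - 24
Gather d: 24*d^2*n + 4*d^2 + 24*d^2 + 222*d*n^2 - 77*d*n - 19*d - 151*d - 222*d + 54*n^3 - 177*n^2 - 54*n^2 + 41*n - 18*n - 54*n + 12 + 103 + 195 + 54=d^2*(24*n + 28) + d*(222*n^2 - 77*n - 392) + 54*n^3 - 231*n^2 - 31*n + 364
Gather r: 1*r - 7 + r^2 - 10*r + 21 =r^2 - 9*r + 14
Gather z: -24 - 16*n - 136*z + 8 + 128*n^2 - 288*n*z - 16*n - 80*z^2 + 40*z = 128*n^2 - 32*n - 80*z^2 + z*(-288*n - 96) - 16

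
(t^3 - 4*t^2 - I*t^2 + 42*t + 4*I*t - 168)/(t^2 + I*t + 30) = (t^2 - t*(4 + 7*I) + 28*I)/(t - 5*I)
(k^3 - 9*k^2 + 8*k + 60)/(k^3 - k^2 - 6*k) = (k^2 - 11*k + 30)/(k*(k - 3))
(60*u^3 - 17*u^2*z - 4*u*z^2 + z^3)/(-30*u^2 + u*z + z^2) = (-12*u^2 + u*z + z^2)/(6*u + z)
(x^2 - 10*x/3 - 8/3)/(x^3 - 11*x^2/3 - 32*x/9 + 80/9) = 3*(3*x + 2)/(9*x^2 + 3*x - 20)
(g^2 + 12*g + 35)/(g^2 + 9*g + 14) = (g + 5)/(g + 2)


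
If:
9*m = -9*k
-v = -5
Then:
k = -m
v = 5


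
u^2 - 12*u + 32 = (u - 8)*(u - 4)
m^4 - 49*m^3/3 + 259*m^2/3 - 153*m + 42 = (m - 7)*(m - 6)*(m - 3)*(m - 1/3)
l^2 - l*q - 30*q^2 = (l - 6*q)*(l + 5*q)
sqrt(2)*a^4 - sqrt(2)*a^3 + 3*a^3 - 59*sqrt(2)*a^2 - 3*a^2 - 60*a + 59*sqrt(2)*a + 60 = (a - 1)*(a - 5*sqrt(2))*(a + 6*sqrt(2))*(sqrt(2)*a + 1)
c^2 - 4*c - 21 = (c - 7)*(c + 3)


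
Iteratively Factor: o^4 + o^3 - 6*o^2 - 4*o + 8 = (o + 2)*(o^3 - o^2 - 4*o + 4) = (o + 2)^2*(o^2 - 3*o + 2) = (o - 1)*(o + 2)^2*(o - 2)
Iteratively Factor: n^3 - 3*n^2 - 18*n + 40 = (n - 5)*(n^2 + 2*n - 8) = (n - 5)*(n + 4)*(n - 2)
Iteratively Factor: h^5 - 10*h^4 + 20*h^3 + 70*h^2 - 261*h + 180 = (h - 5)*(h^4 - 5*h^3 - 5*h^2 + 45*h - 36) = (h - 5)*(h - 1)*(h^3 - 4*h^2 - 9*h + 36) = (h - 5)*(h - 4)*(h - 1)*(h^2 - 9) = (h - 5)*(h - 4)*(h - 3)*(h - 1)*(h + 3)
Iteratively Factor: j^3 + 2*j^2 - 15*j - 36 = (j + 3)*(j^2 - j - 12) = (j + 3)^2*(j - 4)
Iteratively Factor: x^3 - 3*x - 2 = (x + 1)*(x^2 - x - 2) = (x - 2)*(x + 1)*(x + 1)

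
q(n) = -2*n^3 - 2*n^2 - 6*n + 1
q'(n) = -6*n^2 - 4*n - 6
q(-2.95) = 52.64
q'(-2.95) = -46.42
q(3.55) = -134.98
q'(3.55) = -95.82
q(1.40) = -16.81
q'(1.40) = -23.36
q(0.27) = -0.81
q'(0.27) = -7.52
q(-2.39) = 31.22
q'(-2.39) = -30.71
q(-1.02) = 7.16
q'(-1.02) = -8.16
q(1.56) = -20.82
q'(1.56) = -26.84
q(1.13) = -11.22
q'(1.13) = -18.18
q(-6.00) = 397.00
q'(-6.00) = -198.00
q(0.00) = 1.00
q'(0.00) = -6.00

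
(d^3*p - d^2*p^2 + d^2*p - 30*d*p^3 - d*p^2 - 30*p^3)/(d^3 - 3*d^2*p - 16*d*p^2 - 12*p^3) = p*(d^2 + 5*d*p + d + 5*p)/(d^2 + 3*d*p + 2*p^2)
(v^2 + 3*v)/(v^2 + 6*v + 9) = v/(v + 3)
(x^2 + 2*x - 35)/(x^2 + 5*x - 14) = (x - 5)/(x - 2)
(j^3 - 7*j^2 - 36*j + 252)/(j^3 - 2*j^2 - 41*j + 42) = (j - 6)/(j - 1)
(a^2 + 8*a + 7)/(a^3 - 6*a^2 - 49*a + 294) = (a + 1)/(a^2 - 13*a + 42)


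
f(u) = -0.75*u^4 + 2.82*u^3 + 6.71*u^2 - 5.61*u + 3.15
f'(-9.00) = 2745.87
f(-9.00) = -6379.38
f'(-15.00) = 11821.59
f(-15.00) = -45889.20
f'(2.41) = 33.88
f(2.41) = 42.77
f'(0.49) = 2.64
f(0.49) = 2.30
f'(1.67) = 26.42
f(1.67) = 19.80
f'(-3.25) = 143.12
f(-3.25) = -88.22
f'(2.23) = 33.12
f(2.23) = 36.73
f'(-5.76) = 771.08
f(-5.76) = -1106.39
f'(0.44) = 1.68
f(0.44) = 2.19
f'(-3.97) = 262.16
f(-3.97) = -231.58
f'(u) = -3.0*u^3 + 8.46*u^2 + 13.42*u - 5.61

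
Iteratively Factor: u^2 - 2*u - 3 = (u - 3)*(u + 1)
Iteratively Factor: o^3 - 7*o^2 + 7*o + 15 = (o - 3)*(o^2 - 4*o - 5) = (o - 5)*(o - 3)*(o + 1)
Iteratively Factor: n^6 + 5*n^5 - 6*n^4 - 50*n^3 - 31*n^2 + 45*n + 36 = (n + 1)*(n^5 + 4*n^4 - 10*n^3 - 40*n^2 + 9*n + 36) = (n - 1)*(n + 1)*(n^4 + 5*n^3 - 5*n^2 - 45*n - 36) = (n - 1)*(n + 1)*(n + 4)*(n^3 + n^2 - 9*n - 9) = (n - 1)*(n + 1)*(n + 3)*(n + 4)*(n^2 - 2*n - 3) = (n - 3)*(n - 1)*(n + 1)*(n + 3)*(n + 4)*(n + 1)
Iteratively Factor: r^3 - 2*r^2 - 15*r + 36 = (r - 3)*(r^2 + r - 12) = (r - 3)^2*(r + 4)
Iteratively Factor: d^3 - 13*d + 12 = (d + 4)*(d^2 - 4*d + 3) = (d - 3)*(d + 4)*(d - 1)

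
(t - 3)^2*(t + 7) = t^3 + t^2 - 33*t + 63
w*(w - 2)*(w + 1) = w^3 - w^2 - 2*w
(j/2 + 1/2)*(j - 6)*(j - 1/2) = j^3/2 - 11*j^2/4 - 7*j/4 + 3/2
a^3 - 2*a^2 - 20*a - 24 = (a - 6)*(a + 2)^2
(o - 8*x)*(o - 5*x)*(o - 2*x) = o^3 - 15*o^2*x + 66*o*x^2 - 80*x^3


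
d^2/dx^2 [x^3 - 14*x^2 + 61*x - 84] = 6*x - 28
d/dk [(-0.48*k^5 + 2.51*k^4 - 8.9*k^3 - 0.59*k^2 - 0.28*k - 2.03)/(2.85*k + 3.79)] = (-5.472*k^5 + 12.3645*k^4 - 12.6784*k^3 - 102.8745*k^2 - 4.4722*k + 4.7243)/(8.1225*k^2 + 21.603*k + 14.3641)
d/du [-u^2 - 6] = -2*u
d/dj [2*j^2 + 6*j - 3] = 4*j + 6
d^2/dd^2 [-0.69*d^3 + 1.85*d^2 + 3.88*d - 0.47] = 3.7 - 4.14*d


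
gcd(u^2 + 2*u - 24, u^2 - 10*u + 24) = u - 4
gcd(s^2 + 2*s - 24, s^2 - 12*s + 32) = s - 4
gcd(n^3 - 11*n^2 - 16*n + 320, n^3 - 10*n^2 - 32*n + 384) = n^2 - 16*n + 64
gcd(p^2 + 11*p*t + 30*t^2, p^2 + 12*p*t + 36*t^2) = p + 6*t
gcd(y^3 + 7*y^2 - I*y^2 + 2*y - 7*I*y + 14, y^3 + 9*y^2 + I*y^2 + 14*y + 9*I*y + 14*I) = y^2 + y*(7 + I) + 7*I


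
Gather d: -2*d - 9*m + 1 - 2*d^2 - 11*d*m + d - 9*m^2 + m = -2*d^2 + d*(-11*m - 1) - 9*m^2 - 8*m + 1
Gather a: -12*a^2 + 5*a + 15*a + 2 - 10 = -12*a^2 + 20*a - 8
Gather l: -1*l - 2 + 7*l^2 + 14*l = 7*l^2 + 13*l - 2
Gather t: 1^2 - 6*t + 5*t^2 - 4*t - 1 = 5*t^2 - 10*t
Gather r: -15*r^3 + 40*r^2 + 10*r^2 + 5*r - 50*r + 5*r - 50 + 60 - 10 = -15*r^3 + 50*r^2 - 40*r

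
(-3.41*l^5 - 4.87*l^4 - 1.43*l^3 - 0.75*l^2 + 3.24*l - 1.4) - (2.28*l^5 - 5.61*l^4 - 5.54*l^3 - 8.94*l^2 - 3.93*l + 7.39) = -5.69*l^5 + 0.74*l^4 + 4.11*l^3 + 8.19*l^2 + 7.17*l - 8.79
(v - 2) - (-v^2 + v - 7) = v^2 + 5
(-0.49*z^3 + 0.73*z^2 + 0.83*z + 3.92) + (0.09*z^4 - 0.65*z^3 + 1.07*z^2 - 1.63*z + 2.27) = 0.09*z^4 - 1.14*z^3 + 1.8*z^2 - 0.8*z + 6.19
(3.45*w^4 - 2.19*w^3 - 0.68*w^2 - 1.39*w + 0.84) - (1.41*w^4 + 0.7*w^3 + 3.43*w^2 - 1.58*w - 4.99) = 2.04*w^4 - 2.89*w^3 - 4.11*w^2 + 0.19*w + 5.83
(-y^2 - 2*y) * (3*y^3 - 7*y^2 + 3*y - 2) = -3*y^5 + y^4 + 11*y^3 - 4*y^2 + 4*y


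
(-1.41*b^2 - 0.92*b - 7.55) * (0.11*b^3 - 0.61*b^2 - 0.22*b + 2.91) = -0.1551*b^5 + 0.7589*b^4 + 0.0409*b^3 + 0.704800000000001*b^2 - 1.0162*b - 21.9705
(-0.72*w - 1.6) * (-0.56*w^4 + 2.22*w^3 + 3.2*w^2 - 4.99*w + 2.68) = 0.4032*w^5 - 0.7024*w^4 - 5.856*w^3 - 1.5272*w^2 + 6.0544*w - 4.288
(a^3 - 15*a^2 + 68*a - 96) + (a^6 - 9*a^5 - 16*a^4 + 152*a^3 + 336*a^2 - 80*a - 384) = a^6 - 9*a^5 - 16*a^4 + 153*a^3 + 321*a^2 - 12*a - 480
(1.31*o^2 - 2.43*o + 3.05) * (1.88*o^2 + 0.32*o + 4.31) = 2.4628*o^4 - 4.1492*o^3 + 10.6025*o^2 - 9.4973*o + 13.1455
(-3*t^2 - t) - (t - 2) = -3*t^2 - 2*t + 2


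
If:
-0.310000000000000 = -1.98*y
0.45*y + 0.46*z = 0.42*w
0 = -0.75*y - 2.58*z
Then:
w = 0.12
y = 0.16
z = -0.05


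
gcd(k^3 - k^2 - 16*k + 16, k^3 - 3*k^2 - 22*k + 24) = k^2 + 3*k - 4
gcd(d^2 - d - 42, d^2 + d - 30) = d + 6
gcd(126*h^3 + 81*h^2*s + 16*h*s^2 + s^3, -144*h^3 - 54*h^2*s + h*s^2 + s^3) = 18*h^2 + 9*h*s + s^2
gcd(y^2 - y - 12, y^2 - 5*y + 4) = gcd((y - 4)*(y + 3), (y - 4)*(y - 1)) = y - 4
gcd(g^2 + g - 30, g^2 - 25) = g - 5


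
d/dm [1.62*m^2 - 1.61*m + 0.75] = 3.24*m - 1.61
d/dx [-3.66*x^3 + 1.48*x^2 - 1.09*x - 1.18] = -10.98*x^2 + 2.96*x - 1.09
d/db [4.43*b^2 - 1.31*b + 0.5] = 8.86*b - 1.31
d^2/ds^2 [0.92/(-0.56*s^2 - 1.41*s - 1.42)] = (0.577024*s^2 + 1.452864*s - 0.92*(1.12*s + 1.41)*(2.24*s + 2.82) + 1.463168)/(0.56*s^2 + 1.41*s + 1.42)^3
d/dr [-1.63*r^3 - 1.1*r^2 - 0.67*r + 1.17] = -4.89*r^2 - 2.2*r - 0.67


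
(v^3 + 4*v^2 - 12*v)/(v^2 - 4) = v*(v + 6)/(v + 2)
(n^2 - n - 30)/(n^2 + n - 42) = (n + 5)/(n + 7)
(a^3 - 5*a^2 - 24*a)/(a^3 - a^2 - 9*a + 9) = a*(a - 8)/(a^2 - 4*a + 3)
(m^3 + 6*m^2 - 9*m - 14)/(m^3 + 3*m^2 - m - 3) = (m^2 + 5*m - 14)/(m^2 + 2*m - 3)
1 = 1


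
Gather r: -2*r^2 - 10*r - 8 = -2*r^2 - 10*r - 8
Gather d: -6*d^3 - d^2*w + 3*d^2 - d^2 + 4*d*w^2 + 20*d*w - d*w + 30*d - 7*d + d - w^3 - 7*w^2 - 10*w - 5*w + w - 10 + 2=-6*d^3 + d^2*(2 - w) + d*(4*w^2 + 19*w + 24) - w^3 - 7*w^2 - 14*w - 8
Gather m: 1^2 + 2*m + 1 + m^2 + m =m^2 + 3*m + 2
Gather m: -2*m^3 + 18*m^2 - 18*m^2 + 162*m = -2*m^3 + 162*m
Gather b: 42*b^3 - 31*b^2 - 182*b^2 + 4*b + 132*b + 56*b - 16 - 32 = 42*b^3 - 213*b^2 + 192*b - 48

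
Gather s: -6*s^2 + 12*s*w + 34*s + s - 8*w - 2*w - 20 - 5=-6*s^2 + s*(12*w + 35) - 10*w - 25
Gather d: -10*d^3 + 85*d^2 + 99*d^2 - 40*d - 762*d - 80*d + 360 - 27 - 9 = -10*d^3 + 184*d^2 - 882*d + 324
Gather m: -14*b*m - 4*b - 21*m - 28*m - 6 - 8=-4*b + m*(-14*b - 49) - 14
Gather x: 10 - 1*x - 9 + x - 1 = 0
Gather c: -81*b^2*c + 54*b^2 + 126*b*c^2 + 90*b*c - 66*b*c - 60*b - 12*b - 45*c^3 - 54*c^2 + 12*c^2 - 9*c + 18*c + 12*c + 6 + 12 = 54*b^2 - 72*b - 45*c^3 + c^2*(126*b - 42) + c*(-81*b^2 + 24*b + 21) + 18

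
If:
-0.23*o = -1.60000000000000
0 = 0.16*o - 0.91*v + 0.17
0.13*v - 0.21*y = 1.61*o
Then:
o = 6.96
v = 1.41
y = -52.46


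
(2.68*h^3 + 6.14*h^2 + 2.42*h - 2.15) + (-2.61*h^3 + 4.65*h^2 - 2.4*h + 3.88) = 0.0700000000000003*h^3 + 10.79*h^2 + 0.02*h + 1.73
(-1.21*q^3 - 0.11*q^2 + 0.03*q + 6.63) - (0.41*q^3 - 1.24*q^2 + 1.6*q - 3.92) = -1.62*q^3 + 1.13*q^2 - 1.57*q + 10.55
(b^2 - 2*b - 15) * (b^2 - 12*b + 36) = b^4 - 14*b^3 + 45*b^2 + 108*b - 540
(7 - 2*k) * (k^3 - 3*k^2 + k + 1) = -2*k^4 + 13*k^3 - 23*k^2 + 5*k + 7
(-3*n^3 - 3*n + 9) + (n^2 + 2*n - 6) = -3*n^3 + n^2 - n + 3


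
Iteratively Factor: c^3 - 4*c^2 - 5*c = (c)*(c^2 - 4*c - 5) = c*(c + 1)*(c - 5)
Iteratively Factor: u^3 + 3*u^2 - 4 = (u + 2)*(u^2 + u - 2) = (u + 2)^2*(u - 1)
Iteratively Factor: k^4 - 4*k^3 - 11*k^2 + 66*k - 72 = (k + 4)*(k^3 - 8*k^2 + 21*k - 18) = (k - 3)*(k + 4)*(k^2 - 5*k + 6) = (k - 3)*(k - 2)*(k + 4)*(k - 3)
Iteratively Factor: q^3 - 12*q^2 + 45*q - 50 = (q - 5)*(q^2 - 7*q + 10) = (q - 5)*(q - 2)*(q - 5)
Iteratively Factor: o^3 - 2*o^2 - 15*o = (o - 5)*(o^2 + 3*o) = (o - 5)*(o + 3)*(o)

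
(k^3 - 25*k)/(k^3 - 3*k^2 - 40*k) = (k - 5)/(k - 8)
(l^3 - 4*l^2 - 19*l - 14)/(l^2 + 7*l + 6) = (l^2 - 5*l - 14)/(l + 6)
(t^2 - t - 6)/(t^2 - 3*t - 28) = (-t^2 + t + 6)/(-t^2 + 3*t + 28)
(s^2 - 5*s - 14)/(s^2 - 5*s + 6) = (s^2 - 5*s - 14)/(s^2 - 5*s + 6)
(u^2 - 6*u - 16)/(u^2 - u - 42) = (-u^2 + 6*u + 16)/(-u^2 + u + 42)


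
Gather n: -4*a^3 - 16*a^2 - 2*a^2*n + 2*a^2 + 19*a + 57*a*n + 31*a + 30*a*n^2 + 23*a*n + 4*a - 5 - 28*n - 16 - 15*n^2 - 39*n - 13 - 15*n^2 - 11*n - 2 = -4*a^3 - 14*a^2 + 54*a + n^2*(30*a - 30) + n*(-2*a^2 + 80*a - 78) - 36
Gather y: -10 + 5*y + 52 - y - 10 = 4*y + 32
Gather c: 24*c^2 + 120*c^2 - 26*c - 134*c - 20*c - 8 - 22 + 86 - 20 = 144*c^2 - 180*c + 36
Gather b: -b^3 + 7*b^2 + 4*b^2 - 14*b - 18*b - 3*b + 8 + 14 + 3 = -b^3 + 11*b^2 - 35*b + 25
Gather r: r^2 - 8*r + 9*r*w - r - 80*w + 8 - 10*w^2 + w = r^2 + r*(9*w - 9) - 10*w^2 - 79*w + 8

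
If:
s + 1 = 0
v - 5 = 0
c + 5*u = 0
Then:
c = -5*u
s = -1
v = 5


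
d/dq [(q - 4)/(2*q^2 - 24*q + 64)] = -1/(2*q^2 - 32*q + 128)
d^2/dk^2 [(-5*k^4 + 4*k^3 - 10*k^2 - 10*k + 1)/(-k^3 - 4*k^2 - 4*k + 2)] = 4*(43*k^6 + 174*k^5 + 33*k^4 - 174*k^3 + 258*k^2 + 69*k + 48)/(k^9 + 12*k^8 + 60*k^7 + 154*k^6 + 192*k^5 + 48*k^4 - 116*k^3 - 48*k^2 + 48*k - 8)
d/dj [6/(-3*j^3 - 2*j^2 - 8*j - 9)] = 6*(9*j^2 + 4*j + 8)/(3*j^3 + 2*j^2 + 8*j + 9)^2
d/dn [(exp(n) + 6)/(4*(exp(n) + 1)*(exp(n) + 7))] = (-exp(2*n) - 12*exp(n) - 41)*exp(n)/(4*(exp(4*n) + 16*exp(3*n) + 78*exp(2*n) + 112*exp(n) + 49))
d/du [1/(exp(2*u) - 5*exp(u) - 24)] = (5 - 2*exp(u))*exp(u)/(-exp(2*u) + 5*exp(u) + 24)^2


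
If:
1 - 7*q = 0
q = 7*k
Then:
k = 1/49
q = 1/7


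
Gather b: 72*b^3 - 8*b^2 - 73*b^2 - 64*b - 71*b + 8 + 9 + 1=72*b^3 - 81*b^2 - 135*b + 18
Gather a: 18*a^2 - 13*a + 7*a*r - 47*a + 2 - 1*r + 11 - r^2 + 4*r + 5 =18*a^2 + a*(7*r - 60) - r^2 + 3*r + 18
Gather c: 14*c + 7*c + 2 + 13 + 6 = 21*c + 21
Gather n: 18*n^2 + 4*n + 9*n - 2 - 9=18*n^2 + 13*n - 11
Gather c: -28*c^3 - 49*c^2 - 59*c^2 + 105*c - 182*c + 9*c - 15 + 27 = -28*c^3 - 108*c^2 - 68*c + 12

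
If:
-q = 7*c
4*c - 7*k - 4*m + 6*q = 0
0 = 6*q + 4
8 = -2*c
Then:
No Solution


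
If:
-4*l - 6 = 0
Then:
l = -3/2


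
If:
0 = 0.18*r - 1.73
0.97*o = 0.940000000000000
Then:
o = 0.97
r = 9.61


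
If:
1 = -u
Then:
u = -1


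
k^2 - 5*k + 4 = (k - 4)*(k - 1)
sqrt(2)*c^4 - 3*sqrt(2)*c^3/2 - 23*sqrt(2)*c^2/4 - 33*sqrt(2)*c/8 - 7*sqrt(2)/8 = (c - 7/2)*(c + 1/2)*(c + 1)*(sqrt(2)*c + sqrt(2)/2)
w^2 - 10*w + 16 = (w - 8)*(w - 2)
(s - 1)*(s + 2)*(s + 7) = s^3 + 8*s^2 + 5*s - 14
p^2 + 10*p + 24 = (p + 4)*(p + 6)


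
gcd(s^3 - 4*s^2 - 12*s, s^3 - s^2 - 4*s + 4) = s + 2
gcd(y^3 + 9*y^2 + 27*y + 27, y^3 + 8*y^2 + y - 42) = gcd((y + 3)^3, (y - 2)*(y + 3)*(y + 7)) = y + 3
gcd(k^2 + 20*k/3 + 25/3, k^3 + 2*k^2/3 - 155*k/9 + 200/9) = k + 5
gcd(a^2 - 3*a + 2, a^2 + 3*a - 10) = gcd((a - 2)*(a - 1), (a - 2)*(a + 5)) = a - 2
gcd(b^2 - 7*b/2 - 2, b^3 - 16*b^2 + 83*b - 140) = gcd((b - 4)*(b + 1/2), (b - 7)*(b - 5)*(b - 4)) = b - 4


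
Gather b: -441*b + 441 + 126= 567 - 441*b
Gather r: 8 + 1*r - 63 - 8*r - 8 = -7*r - 63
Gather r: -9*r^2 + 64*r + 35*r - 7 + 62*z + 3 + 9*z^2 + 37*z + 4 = -9*r^2 + 99*r + 9*z^2 + 99*z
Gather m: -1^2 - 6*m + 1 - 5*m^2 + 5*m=-5*m^2 - m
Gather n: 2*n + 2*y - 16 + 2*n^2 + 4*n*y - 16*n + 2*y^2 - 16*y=2*n^2 + n*(4*y - 14) + 2*y^2 - 14*y - 16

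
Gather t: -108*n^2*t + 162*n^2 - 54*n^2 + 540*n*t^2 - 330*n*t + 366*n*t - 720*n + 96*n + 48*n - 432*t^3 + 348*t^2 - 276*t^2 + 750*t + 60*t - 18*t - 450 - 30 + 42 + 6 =108*n^2 - 576*n - 432*t^3 + t^2*(540*n + 72) + t*(-108*n^2 + 36*n + 792) - 432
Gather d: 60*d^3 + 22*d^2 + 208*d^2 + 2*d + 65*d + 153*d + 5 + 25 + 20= 60*d^3 + 230*d^2 + 220*d + 50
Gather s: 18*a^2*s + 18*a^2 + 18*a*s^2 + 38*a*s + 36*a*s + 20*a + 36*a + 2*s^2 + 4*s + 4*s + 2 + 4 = 18*a^2 + 56*a + s^2*(18*a + 2) + s*(18*a^2 + 74*a + 8) + 6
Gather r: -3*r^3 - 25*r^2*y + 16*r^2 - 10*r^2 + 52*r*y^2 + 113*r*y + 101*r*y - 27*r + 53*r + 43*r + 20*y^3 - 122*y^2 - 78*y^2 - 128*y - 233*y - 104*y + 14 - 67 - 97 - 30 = -3*r^3 + r^2*(6 - 25*y) + r*(52*y^2 + 214*y + 69) + 20*y^3 - 200*y^2 - 465*y - 180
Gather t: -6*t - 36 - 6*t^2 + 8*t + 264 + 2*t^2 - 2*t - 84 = 144 - 4*t^2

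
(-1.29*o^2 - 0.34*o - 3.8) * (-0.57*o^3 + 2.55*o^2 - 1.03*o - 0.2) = 0.7353*o^5 - 3.0957*o^4 + 2.6277*o^3 - 9.0818*o^2 + 3.982*o + 0.76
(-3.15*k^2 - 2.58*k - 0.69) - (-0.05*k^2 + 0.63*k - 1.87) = -3.1*k^2 - 3.21*k + 1.18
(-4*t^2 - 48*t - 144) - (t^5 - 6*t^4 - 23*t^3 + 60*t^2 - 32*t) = -t^5 + 6*t^4 + 23*t^3 - 64*t^2 - 16*t - 144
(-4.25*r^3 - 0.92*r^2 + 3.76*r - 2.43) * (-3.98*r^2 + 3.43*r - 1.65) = 16.915*r^5 - 10.9159*r^4 - 11.1079*r^3 + 24.0862*r^2 - 14.5389*r + 4.0095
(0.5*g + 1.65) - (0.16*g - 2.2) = 0.34*g + 3.85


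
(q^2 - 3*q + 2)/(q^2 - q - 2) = (q - 1)/(q + 1)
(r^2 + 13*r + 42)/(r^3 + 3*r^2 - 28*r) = (r + 6)/(r*(r - 4))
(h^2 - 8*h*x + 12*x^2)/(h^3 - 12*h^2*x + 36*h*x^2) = (-h + 2*x)/(h*(-h + 6*x))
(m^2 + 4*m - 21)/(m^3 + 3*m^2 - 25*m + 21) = 1/(m - 1)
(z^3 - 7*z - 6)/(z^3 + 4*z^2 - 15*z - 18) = (z + 2)/(z + 6)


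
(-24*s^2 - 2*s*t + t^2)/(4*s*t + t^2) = (-6*s + t)/t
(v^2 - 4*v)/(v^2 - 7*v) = (v - 4)/(v - 7)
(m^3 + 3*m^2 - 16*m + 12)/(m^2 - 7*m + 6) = (m^2 + 4*m - 12)/(m - 6)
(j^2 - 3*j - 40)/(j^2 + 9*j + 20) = (j - 8)/(j + 4)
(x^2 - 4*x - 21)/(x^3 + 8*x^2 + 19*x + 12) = (x - 7)/(x^2 + 5*x + 4)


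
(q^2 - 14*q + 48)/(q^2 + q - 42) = (q - 8)/(q + 7)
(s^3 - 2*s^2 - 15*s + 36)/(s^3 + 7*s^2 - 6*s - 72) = (s - 3)/(s + 6)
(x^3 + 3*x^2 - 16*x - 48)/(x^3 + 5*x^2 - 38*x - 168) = (x^2 - x - 12)/(x^2 + x - 42)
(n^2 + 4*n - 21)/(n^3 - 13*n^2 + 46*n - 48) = (n + 7)/(n^2 - 10*n + 16)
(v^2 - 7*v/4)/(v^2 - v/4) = (4*v - 7)/(4*v - 1)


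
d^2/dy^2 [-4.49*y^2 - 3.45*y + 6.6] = -8.98000000000000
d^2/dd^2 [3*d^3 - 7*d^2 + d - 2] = 18*d - 14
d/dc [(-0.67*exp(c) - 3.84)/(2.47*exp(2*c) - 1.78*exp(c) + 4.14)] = (1.6549*exp(2*c) + 18.9696*exp(c) - 9.609)*exp(c)/(6.1009*exp(4*c) - 8.7932*exp(3*c) + 23.62*exp(2*c) - 14.7384*exp(c) + 17.1396)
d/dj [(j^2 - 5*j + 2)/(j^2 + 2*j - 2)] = (7*j^2 - 8*j + 6)/(j^4 + 4*j^3 - 8*j + 4)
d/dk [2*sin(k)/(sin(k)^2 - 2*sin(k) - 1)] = 2*(cos(k)^2 - 2)*cos(k)/(2*sin(k) + cos(k)^2)^2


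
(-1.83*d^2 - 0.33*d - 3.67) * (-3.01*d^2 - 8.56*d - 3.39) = 5.5083*d^4 + 16.6581*d^3 + 20.0752*d^2 + 32.5339*d + 12.4413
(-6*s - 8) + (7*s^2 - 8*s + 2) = 7*s^2 - 14*s - 6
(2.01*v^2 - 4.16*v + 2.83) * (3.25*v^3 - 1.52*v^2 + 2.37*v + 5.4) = 6.5325*v^5 - 16.5752*v^4 + 20.2844*v^3 - 3.3068*v^2 - 15.7569*v + 15.282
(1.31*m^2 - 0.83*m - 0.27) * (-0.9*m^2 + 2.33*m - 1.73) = -1.179*m^4 + 3.7993*m^3 - 3.9572*m^2 + 0.8068*m + 0.4671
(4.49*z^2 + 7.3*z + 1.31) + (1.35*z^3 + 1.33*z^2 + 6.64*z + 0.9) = 1.35*z^3 + 5.82*z^2 + 13.94*z + 2.21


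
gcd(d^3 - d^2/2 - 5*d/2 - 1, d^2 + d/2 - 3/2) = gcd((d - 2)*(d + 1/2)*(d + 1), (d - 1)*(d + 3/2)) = 1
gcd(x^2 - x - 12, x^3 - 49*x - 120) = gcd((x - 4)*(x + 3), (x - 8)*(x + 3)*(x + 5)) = x + 3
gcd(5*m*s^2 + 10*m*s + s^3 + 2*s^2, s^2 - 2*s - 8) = s + 2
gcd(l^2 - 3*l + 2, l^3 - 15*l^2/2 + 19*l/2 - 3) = l - 1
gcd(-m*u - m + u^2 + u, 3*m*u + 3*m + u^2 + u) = u + 1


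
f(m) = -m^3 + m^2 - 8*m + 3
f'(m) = -3*m^2 + 2*m - 8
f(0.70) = -2.45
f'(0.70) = -8.07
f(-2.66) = 50.18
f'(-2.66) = -34.55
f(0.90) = -4.12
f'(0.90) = -8.63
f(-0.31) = 5.61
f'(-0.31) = -8.91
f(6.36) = -264.69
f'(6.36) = -116.63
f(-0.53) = 7.67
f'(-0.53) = -9.90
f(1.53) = -10.48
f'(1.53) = -11.96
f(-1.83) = 27.12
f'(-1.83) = -21.71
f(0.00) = 3.00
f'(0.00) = -8.00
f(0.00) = 3.00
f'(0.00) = -8.00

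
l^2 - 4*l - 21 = (l - 7)*(l + 3)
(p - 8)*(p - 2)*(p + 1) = p^3 - 9*p^2 + 6*p + 16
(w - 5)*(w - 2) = w^2 - 7*w + 10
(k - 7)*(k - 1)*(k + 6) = k^3 - 2*k^2 - 41*k + 42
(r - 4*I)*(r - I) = r^2 - 5*I*r - 4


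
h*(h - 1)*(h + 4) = h^3 + 3*h^2 - 4*h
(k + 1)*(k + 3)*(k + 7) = k^3 + 11*k^2 + 31*k + 21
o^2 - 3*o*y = o*(o - 3*y)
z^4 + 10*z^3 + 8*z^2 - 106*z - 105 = (z - 3)*(z + 1)*(z + 5)*(z + 7)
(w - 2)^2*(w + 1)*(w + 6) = w^4 + 3*w^3 - 18*w^2 + 4*w + 24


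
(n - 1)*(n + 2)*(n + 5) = n^3 + 6*n^2 + 3*n - 10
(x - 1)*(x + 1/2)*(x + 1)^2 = x^4 + 3*x^3/2 - x^2/2 - 3*x/2 - 1/2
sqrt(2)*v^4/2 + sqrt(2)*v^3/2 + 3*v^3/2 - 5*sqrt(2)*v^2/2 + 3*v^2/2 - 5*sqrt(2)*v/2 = v*(v - sqrt(2))*(v + 5*sqrt(2)/2)*(sqrt(2)*v/2 + sqrt(2)/2)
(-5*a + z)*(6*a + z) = -30*a^2 + a*z + z^2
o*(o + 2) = o^2 + 2*o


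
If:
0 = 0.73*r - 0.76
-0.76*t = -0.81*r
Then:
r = 1.04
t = 1.11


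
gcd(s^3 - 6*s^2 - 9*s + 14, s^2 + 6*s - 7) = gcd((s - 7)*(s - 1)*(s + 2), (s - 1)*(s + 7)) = s - 1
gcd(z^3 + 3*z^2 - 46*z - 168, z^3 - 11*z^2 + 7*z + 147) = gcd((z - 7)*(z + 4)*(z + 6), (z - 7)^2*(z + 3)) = z - 7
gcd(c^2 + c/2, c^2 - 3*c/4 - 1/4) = 1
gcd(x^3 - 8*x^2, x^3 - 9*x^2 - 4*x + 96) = x - 8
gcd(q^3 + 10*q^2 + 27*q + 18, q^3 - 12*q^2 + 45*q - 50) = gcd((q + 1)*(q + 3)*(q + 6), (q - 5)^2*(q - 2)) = 1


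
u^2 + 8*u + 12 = (u + 2)*(u + 6)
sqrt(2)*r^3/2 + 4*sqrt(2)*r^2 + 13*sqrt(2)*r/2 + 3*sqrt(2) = (r + 1)*(r + 6)*(sqrt(2)*r/2 + sqrt(2)/2)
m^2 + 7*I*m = m*(m + 7*I)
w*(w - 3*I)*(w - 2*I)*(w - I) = w^4 - 6*I*w^3 - 11*w^2 + 6*I*w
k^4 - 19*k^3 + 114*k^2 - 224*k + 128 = (k - 8)^2*(k - 2)*(k - 1)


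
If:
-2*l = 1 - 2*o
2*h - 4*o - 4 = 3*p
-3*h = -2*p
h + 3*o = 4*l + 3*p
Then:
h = 24/23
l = -99/46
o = -38/23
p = 36/23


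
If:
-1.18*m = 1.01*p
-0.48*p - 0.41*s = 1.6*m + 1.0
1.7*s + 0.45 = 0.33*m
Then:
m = -0.80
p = 0.93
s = -0.42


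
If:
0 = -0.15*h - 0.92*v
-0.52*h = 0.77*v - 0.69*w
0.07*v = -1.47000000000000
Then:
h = 128.80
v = -21.00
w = 73.63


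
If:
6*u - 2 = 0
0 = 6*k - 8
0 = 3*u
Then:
No Solution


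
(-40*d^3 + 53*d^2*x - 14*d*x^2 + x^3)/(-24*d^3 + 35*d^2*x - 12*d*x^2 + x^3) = (-5*d + x)/(-3*d + x)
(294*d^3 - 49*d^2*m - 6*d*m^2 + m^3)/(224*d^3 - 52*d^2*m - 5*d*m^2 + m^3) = (42*d^2 - 13*d*m + m^2)/(32*d^2 - 12*d*m + m^2)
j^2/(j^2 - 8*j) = j/(j - 8)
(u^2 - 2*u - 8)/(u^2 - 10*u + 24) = (u + 2)/(u - 6)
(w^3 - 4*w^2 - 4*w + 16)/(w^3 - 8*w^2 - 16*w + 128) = (w^2 - 4)/(w^2 - 4*w - 32)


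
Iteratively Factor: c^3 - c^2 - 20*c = (c)*(c^2 - c - 20) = c*(c + 4)*(c - 5)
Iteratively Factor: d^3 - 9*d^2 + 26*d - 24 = (d - 3)*(d^2 - 6*d + 8) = (d - 3)*(d - 2)*(d - 4)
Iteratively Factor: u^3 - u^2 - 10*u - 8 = (u + 2)*(u^2 - 3*u - 4) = (u - 4)*(u + 2)*(u + 1)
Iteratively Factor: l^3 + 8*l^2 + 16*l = (l + 4)*(l^2 + 4*l) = (l + 4)^2*(l)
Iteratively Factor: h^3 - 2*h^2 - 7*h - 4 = (h + 1)*(h^2 - 3*h - 4) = (h + 1)^2*(h - 4)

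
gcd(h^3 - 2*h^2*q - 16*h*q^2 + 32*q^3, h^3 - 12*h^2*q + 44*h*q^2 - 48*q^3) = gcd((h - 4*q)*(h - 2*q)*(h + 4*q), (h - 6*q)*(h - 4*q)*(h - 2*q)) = h^2 - 6*h*q + 8*q^2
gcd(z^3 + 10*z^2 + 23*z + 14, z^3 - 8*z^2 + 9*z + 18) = z + 1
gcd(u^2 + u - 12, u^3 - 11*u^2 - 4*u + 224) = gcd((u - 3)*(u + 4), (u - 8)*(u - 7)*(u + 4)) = u + 4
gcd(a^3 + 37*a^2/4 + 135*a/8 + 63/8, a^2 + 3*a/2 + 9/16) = a + 3/4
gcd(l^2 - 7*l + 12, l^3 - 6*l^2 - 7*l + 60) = l - 4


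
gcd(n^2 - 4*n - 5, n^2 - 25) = n - 5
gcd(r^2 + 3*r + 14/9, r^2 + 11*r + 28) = 1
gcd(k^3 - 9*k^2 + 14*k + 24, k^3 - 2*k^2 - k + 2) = k + 1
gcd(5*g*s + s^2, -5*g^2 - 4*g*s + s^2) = 1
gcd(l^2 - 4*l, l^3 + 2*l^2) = l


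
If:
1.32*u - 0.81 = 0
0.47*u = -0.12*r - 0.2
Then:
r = -4.07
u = 0.61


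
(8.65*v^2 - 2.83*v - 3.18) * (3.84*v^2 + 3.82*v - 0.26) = 33.216*v^4 + 22.1758*v^3 - 25.2708*v^2 - 11.4118*v + 0.8268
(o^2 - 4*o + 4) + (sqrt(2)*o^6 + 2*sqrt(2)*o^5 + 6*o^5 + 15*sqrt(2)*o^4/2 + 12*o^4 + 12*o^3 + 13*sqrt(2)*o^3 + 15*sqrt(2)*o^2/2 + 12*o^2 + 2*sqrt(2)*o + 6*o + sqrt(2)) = sqrt(2)*o^6 + 2*sqrt(2)*o^5 + 6*o^5 + 15*sqrt(2)*o^4/2 + 12*o^4 + 12*o^3 + 13*sqrt(2)*o^3 + 15*sqrt(2)*o^2/2 + 13*o^2 + 2*o + 2*sqrt(2)*o + sqrt(2) + 4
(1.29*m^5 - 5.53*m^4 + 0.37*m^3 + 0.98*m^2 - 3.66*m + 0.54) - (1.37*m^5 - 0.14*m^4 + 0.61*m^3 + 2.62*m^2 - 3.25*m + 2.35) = -0.0800000000000001*m^5 - 5.39*m^4 - 0.24*m^3 - 1.64*m^2 - 0.41*m - 1.81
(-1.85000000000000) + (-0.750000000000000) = -2.60000000000000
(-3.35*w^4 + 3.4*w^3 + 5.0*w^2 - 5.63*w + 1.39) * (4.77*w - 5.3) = -15.9795*w^5 + 33.973*w^4 + 5.83*w^3 - 53.3551*w^2 + 36.4693*w - 7.367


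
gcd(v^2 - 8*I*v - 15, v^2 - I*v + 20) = v - 5*I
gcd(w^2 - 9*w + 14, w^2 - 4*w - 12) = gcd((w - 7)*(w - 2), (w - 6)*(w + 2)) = 1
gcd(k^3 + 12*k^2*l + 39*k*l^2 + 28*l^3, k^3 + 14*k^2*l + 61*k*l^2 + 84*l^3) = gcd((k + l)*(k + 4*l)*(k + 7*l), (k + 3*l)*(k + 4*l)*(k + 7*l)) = k^2 + 11*k*l + 28*l^2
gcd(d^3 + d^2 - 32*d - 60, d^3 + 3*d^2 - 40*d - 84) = d^2 - 4*d - 12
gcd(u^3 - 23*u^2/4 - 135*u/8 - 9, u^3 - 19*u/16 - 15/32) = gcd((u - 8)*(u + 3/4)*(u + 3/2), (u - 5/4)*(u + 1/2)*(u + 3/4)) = u + 3/4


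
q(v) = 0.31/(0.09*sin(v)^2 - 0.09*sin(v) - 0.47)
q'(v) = 0.31*(-0.18*sin(v)*cos(v) + 0.09*cos(v))/(0.09*sin(v)^2 - 0.09*sin(v) - 0.47)^2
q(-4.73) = -0.66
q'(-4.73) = -0.00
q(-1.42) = -1.06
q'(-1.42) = 0.15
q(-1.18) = -1.00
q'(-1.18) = 0.32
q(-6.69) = -0.74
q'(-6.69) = 0.26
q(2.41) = -0.63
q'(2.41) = 0.03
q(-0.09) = -0.67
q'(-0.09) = 0.15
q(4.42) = -1.03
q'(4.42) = -0.26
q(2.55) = -0.63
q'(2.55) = 0.01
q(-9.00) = -0.74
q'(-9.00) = -0.27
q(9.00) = -0.63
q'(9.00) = -0.02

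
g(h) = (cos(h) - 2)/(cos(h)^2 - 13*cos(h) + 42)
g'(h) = (2*sin(h)*cos(h) - 13*sin(h))*(cos(h) - 2)/(cos(h)^2 - 13*cos(h) + 42)^2 - sin(h)/(cos(h)^2 - 13*cos(h) + 42) = (cos(h)^2 - 4*cos(h) - 16)*sin(h)/(cos(h)^2 - 13*cos(h) + 42)^2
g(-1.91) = -0.05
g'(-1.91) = 0.01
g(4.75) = -0.05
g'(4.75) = 0.01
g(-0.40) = -0.03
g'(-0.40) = 0.01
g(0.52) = -0.04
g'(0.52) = -0.01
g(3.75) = -0.05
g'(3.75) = 0.00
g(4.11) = -0.05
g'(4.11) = 0.00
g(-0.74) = -0.04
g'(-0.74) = 0.01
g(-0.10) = -0.03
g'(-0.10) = 0.00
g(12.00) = -0.04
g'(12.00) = 0.01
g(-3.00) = -0.05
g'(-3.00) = 0.00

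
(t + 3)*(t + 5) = t^2 + 8*t + 15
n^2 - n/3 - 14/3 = (n - 7/3)*(n + 2)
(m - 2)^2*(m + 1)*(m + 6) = m^4 + 3*m^3 - 18*m^2 + 4*m + 24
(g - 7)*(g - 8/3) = g^2 - 29*g/3 + 56/3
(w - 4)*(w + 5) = w^2 + w - 20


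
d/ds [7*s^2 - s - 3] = 14*s - 1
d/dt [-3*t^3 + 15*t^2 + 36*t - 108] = -9*t^2 + 30*t + 36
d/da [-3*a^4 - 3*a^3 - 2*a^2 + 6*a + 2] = -12*a^3 - 9*a^2 - 4*a + 6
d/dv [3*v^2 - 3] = 6*v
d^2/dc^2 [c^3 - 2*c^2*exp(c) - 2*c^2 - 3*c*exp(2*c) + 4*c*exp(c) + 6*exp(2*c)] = -2*c^2*exp(c) - 12*c*exp(2*c) - 4*c*exp(c) + 6*c + 12*exp(2*c) + 4*exp(c) - 4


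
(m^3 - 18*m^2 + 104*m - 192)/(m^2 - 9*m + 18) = (m^2 - 12*m + 32)/(m - 3)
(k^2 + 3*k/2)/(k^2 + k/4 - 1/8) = 4*k*(2*k + 3)/(8*k^2 + 2*k - 1)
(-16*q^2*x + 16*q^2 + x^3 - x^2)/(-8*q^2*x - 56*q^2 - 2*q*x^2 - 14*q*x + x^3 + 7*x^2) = (4*q*x - 4*q + x^2 - x)/(2*q*x + 14*q + x^2 + 7*x)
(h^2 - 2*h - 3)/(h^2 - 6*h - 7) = (h - 3)/(h - 7)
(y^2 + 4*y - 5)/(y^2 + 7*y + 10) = (y - 1)/(y + 2)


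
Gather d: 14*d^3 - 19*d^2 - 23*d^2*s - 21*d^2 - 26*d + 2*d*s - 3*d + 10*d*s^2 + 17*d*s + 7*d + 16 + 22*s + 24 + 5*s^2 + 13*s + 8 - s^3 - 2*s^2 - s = 14*d^3 + d^2*(-23*s - 40) + d*(10*s^2 + 19*s - 22) - s^3 + 3*s^2 + 34*s + 48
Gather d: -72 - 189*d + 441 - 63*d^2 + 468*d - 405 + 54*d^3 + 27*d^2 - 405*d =54*d^3 - 36*d^2 - 126*d - 36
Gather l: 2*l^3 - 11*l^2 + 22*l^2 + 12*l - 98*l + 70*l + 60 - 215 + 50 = 2*l^3 + 11*l^2 - 16*l - 105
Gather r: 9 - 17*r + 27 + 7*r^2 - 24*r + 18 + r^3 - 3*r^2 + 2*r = r^3 + 4*r^2 - 39*r + 54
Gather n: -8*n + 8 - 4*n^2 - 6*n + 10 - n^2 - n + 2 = -5*n^2 - 15*n + 20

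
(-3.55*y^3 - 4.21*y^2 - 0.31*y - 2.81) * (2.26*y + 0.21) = -8.023*y^4 - 10.2601*y^3 - 1.5847*y^2 - 6.4157*y - 0.5901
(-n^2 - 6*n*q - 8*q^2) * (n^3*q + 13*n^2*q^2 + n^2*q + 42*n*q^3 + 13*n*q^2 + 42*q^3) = -n^5*q - 19*n^4*q^2 - n^4*q - 128*n^3*q^3 - 19*n^3*q^2 - 356*n^2*q^4 - 128*n^2*q^3 - 336*n*q^5 - 356*n*q^4 - 336*q^5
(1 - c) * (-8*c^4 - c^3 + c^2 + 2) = 8*c^5 - 7*c^4 - 2*c^3 + c^2 - 2*c + 2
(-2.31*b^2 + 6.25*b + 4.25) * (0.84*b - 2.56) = -1.9404*b^3 + 11.1636*b^2 - 12.43*b - 10.88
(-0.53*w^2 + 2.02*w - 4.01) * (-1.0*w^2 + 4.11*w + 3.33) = 0.53*w^4 - 4.1983*w^3 + 10.5473*w^2 - 9.7545*w - 13.3533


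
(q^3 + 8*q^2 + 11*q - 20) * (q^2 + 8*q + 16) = q^5 + 16*q^4 + 91*q^3 + 196*q^2 + 16*q - 320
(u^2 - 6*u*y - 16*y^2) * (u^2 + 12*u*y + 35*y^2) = u^4 + 6*u^3*y - 53*u^2*y^2 - 402*u*y^3 - 560*y^4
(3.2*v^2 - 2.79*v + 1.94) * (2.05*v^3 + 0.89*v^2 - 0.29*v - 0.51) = 6.56*v^5 - 2.8715*v^4 + 0.5659*v^3 + 0.9037*v^2 + 0.8603*v - 0.9894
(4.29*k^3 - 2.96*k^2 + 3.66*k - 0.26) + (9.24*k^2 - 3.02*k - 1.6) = 4.29*k^3 + 6.28*k^2 + 0.64*k - 1.86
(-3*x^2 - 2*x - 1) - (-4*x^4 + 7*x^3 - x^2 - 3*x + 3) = 4*x^4 - 7*x^3 - 2*x^2 + x - 4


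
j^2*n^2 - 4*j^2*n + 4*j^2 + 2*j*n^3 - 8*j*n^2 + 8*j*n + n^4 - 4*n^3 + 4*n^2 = (j + n)^2*(n - 2)^2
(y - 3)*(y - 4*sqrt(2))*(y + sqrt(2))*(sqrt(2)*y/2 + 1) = sqrt(2)*y^4/2 - 3*sqrt(2)*y^3/2 - 2*y^3 - 7*sqrt(2)*y^2 + 6*y^2 - 8*y + 21*sqrt(2)*y + 24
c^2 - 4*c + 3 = (c - 3)*(c - 1)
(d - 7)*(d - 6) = d^2 - 13*d + 42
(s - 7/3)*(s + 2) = s^2 - s/3 - 14/3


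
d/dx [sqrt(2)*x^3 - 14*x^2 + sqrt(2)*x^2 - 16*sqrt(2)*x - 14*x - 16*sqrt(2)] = 3*sqrt(2)*x^2 - 28*x + 2*sqrt(2)*x - 16*sqrt(2) - 14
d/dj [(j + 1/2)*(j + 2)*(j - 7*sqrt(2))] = 3*j^2 - 14*sqrt(2)*j + 5*j - 35*sqrt(2)/2 + 1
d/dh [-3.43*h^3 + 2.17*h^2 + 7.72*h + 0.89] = -10.29*h^2 + 4.34*h + 7.72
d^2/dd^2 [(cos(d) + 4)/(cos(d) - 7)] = 11*(sin(d)^2 - 7*cos(d) + 1)/(cos(d) - 7)^3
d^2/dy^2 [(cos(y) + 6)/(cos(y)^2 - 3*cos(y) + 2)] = (-9*(1 - cos(2*y))^2*cos(y)/4 - 27*(1 - cos(2*y))^2/4 - 217*cos(y)/2 - 15*cos(2*y) + 15*cos(3*y) + cos(5*y)/2 + 108)/((cos(y) - 2)^3*(cos(y) - 1)^3)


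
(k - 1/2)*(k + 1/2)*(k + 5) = k^3 + 5*k^2 - k/4 - 5/4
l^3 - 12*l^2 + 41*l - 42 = (l - 7)*(l - 3)*(l - 2)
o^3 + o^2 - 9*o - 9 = (o - 3)*(o + 1)*(o + 3)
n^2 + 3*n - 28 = (n - 4)*(n + 7)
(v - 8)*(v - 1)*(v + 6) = v^3 - 3*v^2 - 46*v + 48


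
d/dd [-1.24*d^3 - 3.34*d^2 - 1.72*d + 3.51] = -3.72*d^2 - 6.68*d - 1.72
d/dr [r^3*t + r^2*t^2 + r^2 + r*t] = 3*r^2*t + 2*r*t^2 + 2*r + t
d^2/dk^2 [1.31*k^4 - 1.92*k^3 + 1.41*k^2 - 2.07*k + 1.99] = 15.72*k^2 - 11.52*k + 2.82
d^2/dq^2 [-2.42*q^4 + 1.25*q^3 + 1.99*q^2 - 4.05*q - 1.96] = -29.04*q^2 + 7.5*q + 3.98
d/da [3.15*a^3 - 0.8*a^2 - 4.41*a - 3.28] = 9.45*a^2 - 1.6*a - 4.41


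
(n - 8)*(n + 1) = n^2 - 7*n - 8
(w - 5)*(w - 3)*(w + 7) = w^3 - w^2 - 41*w + 105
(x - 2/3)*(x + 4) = x^2 + 10*x/3 - 8/3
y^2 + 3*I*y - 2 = (y + I)*(y + 2*I)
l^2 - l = l*(l - 1)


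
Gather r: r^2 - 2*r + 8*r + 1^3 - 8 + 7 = r^2 + 6*r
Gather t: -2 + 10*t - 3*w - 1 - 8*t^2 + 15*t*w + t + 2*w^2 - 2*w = -8*t^2 + t*(15*w + 11) + 2*w^2 - 5*w - 3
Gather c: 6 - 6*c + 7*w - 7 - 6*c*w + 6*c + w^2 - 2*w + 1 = -6*c*w + w^2 + 5*w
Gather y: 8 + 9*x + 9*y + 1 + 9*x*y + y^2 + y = 9*x + y^2 + y*(9*x + 10) + 9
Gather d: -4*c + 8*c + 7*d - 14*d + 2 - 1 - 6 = 4*c - 7*d - 5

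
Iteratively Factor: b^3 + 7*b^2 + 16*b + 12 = (b + 2)*(b^2 + 5*b + 6) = (b + 2)*(b + 3)*(b + 2)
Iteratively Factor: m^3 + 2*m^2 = (m + 2)*(m^2) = m*(m + 2)*(m)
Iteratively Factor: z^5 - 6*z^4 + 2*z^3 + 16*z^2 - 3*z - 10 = (z + 1)*(z^4 - 7*z^3 + 9*z^2 + 7*z - 10) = (z - 1)*(z + 1)*(z^3 - 6*z^2 + 3*z + 10) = (z - 5)*(z - 1)*(z + 1)*(z^2 - z - 2) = (z - 5)*(z - 1)*(z + 1)^2*(z - 2)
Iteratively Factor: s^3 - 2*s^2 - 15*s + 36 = (s + 4)*(s^2 - 6*s + 9) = (s - 3)*(s + 4)*(s - 3)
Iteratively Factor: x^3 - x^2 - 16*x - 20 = (x + 2)*(x^2 - 3*x - 10) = (x + 2)^2*(x - 5)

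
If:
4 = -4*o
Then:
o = -1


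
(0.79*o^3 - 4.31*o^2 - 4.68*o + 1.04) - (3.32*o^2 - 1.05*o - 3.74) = 0.79*o^3 - 7.63*o^2 - 3.63*o + 4.78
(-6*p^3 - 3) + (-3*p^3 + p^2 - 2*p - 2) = -9*p^3 + p^2 - 2*p - 5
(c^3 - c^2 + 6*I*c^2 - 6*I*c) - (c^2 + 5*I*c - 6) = c^3 - 2*c^2 + 6*I*c^2 - 11*I*c + 6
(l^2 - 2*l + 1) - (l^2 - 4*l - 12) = 2*l + 13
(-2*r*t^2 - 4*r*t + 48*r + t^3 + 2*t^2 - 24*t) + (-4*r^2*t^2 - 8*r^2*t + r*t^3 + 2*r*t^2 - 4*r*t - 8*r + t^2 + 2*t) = -4*r^2*t^2 - 8*r^2*t + r*t^3 - 8*r*t + 40*r + t^3 + 3*t^2 - 22*t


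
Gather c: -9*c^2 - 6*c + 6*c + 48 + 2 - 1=49 - 9*c^2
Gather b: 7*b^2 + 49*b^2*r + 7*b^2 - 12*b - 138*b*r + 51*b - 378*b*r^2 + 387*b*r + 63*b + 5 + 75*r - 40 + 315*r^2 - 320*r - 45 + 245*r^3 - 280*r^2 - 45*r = b^2*(49*r + 14) + b*(-378*r^2 + 249*r + 102) + 245*r^3 + 35*r^2 - 290*r - 80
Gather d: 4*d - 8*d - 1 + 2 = 1 - 4*d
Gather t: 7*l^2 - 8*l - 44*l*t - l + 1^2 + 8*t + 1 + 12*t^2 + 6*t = 7*l^2 - 9*l + 12*t^2 + t*(14 - 44*l) + 2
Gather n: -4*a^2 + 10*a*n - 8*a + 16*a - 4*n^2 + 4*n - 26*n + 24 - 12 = -4*a^2 + 8*a - 4*n^2 + n*(10*a - 22) + 12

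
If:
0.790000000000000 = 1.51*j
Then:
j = 0.52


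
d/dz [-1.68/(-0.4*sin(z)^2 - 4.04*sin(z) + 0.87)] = -(1.344*sin(z) + 6.7872)*cos(z)/(0.4*sin(z)^2 + 4.04*sin(z) - 0.87)^2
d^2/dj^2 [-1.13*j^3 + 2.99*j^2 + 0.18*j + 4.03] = 5.98 - 6.78*j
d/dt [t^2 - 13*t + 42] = 2*t - 13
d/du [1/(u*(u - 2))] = 2*(1 - u)/(u^2*(u^2 - 4*u + 4))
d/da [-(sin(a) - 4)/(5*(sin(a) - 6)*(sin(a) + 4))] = (sin(a)^2 - 8*sin(a) + 32)*cos(a)/(5*(sin(a) - 6)^2*(sin(a) + 4)^2)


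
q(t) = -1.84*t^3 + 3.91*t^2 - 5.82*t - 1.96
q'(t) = -5.52*t^2 + 7.82*t - 5.82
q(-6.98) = 854.89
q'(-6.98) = -329.34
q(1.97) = -12.32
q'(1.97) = -11.84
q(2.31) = -17.22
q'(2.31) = -17.21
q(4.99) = -162.27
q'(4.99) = -104.25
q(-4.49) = 269.55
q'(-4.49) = -152.22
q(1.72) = -9.77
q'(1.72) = -8.70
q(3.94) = -76.73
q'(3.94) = -60.70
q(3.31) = -45.11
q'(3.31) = -40.41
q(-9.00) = 1708.49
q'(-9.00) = -523.32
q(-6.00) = 571.16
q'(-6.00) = -251.46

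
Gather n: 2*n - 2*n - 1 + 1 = 0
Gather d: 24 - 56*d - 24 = -56*d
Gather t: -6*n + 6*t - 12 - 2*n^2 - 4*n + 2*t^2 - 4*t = -2*n^2 - 10*n + 2*t^2 + 2*t - 12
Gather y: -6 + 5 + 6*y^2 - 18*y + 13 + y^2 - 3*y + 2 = 7*y^2 - 21*y + 14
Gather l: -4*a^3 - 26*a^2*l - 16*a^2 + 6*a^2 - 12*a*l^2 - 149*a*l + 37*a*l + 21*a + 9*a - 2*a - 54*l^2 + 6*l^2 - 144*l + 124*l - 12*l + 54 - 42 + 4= -4*a^3 - 10*a^2 + 28*a + l^2*(-12*a - 48) + l*(-26*a^2 - 112*a - 32) + 16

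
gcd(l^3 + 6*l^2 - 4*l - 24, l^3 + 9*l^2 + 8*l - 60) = l^2 + 4*l - 12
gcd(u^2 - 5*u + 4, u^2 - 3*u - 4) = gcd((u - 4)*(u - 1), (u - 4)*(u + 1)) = u - 4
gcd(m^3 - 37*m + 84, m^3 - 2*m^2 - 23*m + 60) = m^2 - 7*m + 12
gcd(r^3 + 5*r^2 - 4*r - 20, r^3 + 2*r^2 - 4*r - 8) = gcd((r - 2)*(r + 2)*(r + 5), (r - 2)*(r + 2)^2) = r^2 - 4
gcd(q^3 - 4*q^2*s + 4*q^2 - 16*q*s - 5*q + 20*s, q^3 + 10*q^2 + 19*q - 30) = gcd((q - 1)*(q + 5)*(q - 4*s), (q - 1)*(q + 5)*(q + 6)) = q^2 + 4*q - 5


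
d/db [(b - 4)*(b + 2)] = 2*b - 2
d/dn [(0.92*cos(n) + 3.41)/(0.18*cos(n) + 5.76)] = -4.6854*sin(n)/(0.18*cos(n) + 5.76)^2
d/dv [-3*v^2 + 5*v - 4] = 5 - 6*v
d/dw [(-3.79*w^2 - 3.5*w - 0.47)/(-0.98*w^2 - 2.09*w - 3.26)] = (4.4911*w^2 + 23.7896*w + 10.4277)/(0.9604*w^4 + 4.0964*w^3 + 10.7577*w^2 + 13.6268*w + 10.6276)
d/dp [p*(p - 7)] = 2*p - 7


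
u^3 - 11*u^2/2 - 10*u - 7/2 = (u - 7)*(u + 1/2)*(u + 1)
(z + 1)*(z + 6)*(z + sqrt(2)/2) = z^3 + sqrt(2)*z^2/2 + 7*z^2 + 7*sqrt(2)*z/2 + 6*z + 3*sqrt(2)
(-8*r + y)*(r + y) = -8*r^2 - 7*r*y + y^2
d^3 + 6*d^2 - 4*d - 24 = (d - 2)*(d + 2)*(d + 6)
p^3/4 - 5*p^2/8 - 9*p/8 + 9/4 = (p/4 + 1/2)*(p - 3)*(p - 3/2)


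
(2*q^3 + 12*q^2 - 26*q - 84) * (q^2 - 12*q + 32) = 2*q^5 - 12*q^4 - 106*q^3 + 612*q^2 + 176*q - 2688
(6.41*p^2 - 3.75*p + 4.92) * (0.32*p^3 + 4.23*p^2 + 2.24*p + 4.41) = 2.0512*p^5 + 25.9143*p^4 + 0.0703000000000014*p^3 + 40.6797*p^2 - 5.5167*p + 21.6972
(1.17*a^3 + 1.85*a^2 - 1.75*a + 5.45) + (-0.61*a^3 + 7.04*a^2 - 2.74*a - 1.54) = 0.56*a^3 + 8.89*a^2 - 4.49*a + 3.91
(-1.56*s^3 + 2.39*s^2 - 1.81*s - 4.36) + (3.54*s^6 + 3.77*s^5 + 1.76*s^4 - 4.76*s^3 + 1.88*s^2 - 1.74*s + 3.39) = 3.54*s^6 + 3.77*s^5 + 1.76*s^4 - 6.32*s^3 + 4.27*s^2 - 3.55*s - 0.97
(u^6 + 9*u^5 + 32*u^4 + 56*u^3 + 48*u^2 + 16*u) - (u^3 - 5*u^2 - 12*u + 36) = u^6 + 9*u^5 + 32*u^4 + 55*u^3 + 53*u^2 + 28*u - 36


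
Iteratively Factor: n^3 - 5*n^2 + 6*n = (n)*(n^2 - 5*n + 6) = n*(n - 3)*(n - 2)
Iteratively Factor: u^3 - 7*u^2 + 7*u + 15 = (u + 1)*(u^2 - 8*u + 15) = (u - 3)*(u + 1)*(u - 5)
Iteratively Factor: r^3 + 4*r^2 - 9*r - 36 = (r - 3)*(r^2 + 7*r + 12) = (r - 3)*(r + 3)*(r + 4)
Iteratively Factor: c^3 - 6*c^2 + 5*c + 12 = (c - 3)*(c^2 - 3*c - 4) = (c - 3)*(c + 1)*(c - 4)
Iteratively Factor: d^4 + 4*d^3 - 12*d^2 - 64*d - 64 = (d - 4)*(d^3 + 8*d^2 + 20*d + 16) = (d - 4)*(d + 4)*(d^2 + 4*d + 4) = (d - 4)*(d + 2)*(d + 4)*(d + 2)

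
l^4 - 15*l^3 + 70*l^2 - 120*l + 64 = (l - 8)*(l - 4)*(l - 2)*(l - 1)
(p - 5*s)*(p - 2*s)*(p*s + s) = p^3*s - 7*p^2*s^2 + p^2*s + 10*p*s^3 - 7*p*s^2 + 10*s^3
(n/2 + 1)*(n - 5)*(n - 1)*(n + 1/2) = n^4/2 - 7*n^3/4 - 9*n^2/2 + 13*n/4 + 5/2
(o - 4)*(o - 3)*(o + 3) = o^3 - 4*o^2 - 9*o + 36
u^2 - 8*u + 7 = (u - 7)*(u - 1)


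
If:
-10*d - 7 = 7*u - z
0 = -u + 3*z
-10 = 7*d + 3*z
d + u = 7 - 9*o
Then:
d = -179/110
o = 398/495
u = 153/110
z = 51/110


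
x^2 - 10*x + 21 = (x - 7)*(x - 3)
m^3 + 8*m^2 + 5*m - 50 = (m - 2)*(m + 5)^2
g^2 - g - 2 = (g - 2)*(g + 1)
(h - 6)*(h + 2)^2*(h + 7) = h^4 + 5*h^3 - 34*h^2 - 164*h - 168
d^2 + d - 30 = (d - 5)*(d + 6)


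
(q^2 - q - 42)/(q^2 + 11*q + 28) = (q^2 - q - 42)/(q^2 + 11*q + 28)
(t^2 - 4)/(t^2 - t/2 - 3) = 2*(t + 2)/(2*t + 3)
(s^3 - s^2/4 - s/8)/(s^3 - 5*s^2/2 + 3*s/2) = (8*s^2 - 2*s - 1)/(4*(2*s^2 - 5*s + 3))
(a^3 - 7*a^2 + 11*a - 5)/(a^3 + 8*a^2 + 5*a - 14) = (a^2 - 6*a + 5)/(a^2 + 9*a + 14)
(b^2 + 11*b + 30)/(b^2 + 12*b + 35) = (b + 6)/(b + 7)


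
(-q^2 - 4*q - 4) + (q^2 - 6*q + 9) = 5 - 10*q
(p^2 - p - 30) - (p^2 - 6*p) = 5*p - 30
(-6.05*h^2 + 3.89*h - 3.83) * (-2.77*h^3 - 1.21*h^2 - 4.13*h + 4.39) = 16.7585*h^5 - 3.4548*h^4 + 30.8887*h^3 - 37.9909*h^2 + 32.895*h - 16.8137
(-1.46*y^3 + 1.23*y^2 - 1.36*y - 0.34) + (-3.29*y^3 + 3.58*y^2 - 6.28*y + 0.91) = -4.75*y^3 + 4.81*y^2 - 7.64*y + 0.57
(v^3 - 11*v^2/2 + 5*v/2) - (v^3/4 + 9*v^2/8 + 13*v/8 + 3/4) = 3*v^3/4 - 53*v^2/8 + 7*v/8 - 3/4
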